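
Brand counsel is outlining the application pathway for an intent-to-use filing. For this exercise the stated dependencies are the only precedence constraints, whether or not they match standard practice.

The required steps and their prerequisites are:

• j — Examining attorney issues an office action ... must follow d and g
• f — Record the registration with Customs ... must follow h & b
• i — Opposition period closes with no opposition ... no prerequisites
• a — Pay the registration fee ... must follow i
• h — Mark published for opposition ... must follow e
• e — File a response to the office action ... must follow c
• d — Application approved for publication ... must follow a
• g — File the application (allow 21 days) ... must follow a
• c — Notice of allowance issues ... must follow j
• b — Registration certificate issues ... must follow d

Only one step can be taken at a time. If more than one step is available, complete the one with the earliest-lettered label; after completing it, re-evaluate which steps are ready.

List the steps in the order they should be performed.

i has no prerequisites → i first.
Next only a has its prerequisites met → a.
Ready: d and g. d has the earlier label → d.
Now b and g have their prerequisites met. b has the earlier label, so b next.
g needed a, now all done → g.
j needed d and g, now all done → j.
That leaves c as the only ready step → c.
Next only e has its prerequisites met → e.
h needed e, now all done → h.
Next only f has its prerequisites met → f.

i, a, d, b, g, j, c, e, h, f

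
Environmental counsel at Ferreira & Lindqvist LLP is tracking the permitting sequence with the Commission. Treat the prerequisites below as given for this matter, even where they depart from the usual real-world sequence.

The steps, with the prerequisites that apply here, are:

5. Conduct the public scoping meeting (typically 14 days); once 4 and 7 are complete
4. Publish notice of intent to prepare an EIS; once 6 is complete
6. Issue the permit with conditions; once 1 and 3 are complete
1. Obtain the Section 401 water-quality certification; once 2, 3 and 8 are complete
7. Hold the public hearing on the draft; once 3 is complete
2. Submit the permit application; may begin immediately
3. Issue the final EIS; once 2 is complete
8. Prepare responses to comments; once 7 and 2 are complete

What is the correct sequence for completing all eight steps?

2, 3, 7, 8, 1, 6, 4, 5

2 is the only step with nothing outstanding, so it goes first.
3 needed 2, now all done → 3.
That leaves 7 as the only ready step → 7.
8 needed 7 and 2, now all done → 8.
That leaves 1 as the only ready step → 1.
Next only 6 has its prerequisites met → 6.
4 needed 6, now all done → 4.
5 needed 4 and 7, now all done → 5.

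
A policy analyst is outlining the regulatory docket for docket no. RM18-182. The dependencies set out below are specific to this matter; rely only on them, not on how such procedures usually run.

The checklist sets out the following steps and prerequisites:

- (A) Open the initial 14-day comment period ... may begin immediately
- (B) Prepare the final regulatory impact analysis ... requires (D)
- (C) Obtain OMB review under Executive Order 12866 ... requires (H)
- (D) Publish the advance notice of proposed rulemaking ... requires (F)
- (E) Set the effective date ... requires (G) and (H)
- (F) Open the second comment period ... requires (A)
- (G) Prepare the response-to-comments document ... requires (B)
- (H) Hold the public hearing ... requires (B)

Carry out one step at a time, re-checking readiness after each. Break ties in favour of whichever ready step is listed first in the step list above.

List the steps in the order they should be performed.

(A), (F), (D), (B), (G), (H), (C), (E)

(A) has no prerequisites → (A) first.
(F) needed (A), now all done → (F).
Next only (D) has its prerequisites met → (D).
(B) is the only step now ready → (B).
Now (G) and (H) have their prerequisites met. (G) is listed earlier, so (G) next.
(H) needed (B), now all done → (H).
Now (C) and (E) have their prerequisites met. (C) is listed earlier, so (C) next.
(E) needed (G) and (H), now all done → (E).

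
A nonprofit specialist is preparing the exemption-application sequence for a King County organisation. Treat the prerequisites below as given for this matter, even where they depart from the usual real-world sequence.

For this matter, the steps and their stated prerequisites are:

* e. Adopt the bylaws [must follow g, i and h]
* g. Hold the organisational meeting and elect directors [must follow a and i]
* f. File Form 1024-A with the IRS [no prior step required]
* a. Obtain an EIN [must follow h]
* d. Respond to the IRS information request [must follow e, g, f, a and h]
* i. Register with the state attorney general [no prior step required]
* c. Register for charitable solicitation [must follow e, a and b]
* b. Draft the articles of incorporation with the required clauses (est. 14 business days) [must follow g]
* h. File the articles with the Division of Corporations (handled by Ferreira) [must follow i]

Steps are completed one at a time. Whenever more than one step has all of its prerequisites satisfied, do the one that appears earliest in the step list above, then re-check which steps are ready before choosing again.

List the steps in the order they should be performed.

Nothing is required for f and i. f is listed earlier → f first.
Next only i has its prerequisites met → i.
That leaves h as the only ready step → h.
a needed h, now all done → a.
Next only g has its prerequisites met → g.
Ready: e and b. e is listed earlier → e.
d now also ready, so the ready set is {d, b}; d is listed earlier → d.
Next only b has its prerequisites met → b.
c is the only step now ready → c.

f → i → h → a → g → e → d → b → c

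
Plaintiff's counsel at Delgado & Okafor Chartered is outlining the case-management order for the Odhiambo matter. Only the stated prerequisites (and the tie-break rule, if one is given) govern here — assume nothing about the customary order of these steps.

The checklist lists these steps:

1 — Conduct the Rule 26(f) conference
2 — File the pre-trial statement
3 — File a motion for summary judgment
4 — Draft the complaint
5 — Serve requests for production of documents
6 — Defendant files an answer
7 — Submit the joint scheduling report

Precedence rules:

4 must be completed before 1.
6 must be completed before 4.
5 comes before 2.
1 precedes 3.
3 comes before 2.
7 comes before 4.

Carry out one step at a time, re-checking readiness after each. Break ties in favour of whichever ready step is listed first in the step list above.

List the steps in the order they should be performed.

5, 6, 7, 4, 1, 3, 2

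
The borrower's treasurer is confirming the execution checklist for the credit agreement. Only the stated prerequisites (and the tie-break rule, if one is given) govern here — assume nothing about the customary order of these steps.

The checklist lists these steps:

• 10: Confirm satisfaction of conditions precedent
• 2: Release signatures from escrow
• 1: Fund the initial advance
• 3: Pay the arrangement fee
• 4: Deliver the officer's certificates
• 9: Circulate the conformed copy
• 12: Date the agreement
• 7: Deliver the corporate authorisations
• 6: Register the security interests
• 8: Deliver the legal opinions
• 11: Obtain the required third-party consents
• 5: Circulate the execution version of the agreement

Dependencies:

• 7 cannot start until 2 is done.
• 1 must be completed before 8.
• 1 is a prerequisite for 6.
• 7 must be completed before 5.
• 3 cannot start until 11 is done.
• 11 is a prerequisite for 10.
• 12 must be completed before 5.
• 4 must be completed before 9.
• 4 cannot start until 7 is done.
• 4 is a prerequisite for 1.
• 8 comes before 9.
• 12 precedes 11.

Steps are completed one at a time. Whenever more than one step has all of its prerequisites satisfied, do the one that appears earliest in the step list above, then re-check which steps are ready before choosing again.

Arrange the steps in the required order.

2 → 12 → 7 → 4 → 1 → 6 → 8 → 9 → 11 → 10 → 3 → 5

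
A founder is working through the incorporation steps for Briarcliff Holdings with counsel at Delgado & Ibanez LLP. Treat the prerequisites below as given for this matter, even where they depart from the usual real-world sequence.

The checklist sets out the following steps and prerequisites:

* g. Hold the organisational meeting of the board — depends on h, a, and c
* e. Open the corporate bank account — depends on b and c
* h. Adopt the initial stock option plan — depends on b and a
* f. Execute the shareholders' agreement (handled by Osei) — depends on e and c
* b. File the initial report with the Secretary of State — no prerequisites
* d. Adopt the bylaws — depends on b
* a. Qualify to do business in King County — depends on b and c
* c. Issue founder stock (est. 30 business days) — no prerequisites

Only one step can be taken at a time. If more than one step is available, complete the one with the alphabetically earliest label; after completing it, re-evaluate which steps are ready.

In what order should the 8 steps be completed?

b → c → a → d → e → f → h → g

Nothing is required for b and c. b has the earlier label → b first.
d now also ready, so the ready set is {c, d}; c has the earlier label → c.
a and e now also ready, so the ready set is {a, d, e}; a has the earlier label → a.
Ready: d, e and h. d has the earlier label → d.
Ready: e and h. e has the earlier label → e.
Now f and h have their prerequisites met. f has the earlier label, so f next.
h needed a and b, now all done → h.
g is the only step now ready → g.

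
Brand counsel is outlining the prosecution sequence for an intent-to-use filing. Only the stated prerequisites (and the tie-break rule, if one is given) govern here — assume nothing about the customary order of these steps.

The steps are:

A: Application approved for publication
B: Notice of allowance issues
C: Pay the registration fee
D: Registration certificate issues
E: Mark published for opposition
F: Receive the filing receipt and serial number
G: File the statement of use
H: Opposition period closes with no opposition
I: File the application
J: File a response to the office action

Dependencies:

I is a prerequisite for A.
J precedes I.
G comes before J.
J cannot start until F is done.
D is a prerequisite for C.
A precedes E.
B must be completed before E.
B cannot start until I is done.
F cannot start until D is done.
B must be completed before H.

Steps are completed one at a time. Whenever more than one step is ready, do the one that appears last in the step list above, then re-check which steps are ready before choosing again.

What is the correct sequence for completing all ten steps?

G D F J I C B H A E

Nothing is required for G and D. G is listed later → G first.
D is the only step now ready → D.
F and C are both available; F is listed later → F.
Now J and C have their prerequisites met. J is listed later, so J next.
I and C are both available; I is listed later → I.
B and A now also ready, so the ready set is {C, B, A}; C is listed later → C.
Ready: B and A. B is listed later → B.
H now also ready, so the ready set is {H, A}; H is listed later → H.
A is the only step now ready → A.
Next only E has its prerequisites met → E.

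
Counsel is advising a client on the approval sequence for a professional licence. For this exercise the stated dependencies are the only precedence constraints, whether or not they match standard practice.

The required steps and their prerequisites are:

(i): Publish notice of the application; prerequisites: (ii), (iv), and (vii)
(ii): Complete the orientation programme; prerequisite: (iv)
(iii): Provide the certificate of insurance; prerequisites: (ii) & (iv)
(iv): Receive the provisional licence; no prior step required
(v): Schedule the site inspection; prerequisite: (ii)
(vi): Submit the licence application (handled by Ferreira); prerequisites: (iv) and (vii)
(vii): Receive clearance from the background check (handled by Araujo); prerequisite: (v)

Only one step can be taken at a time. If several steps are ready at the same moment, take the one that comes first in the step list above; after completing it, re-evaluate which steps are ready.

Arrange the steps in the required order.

(iv) is the only step with nothing outstanding, so it goes first.
That leaves (ii) as the only ready step → (ii).
Ready: (iii) and (v). (iii) is listed earlier → (iii).
Next only (v) has its prerequisites met → (v).
(vii) needed (v), now all done → (vii).
Ready: (i) and (vi). (i) is listed earlier → (i).
(vi) needed (iv) and (vii), now all done → (vi).

(iv) → (ii) → (iii) → (v) → (vii) → (i) → (vi)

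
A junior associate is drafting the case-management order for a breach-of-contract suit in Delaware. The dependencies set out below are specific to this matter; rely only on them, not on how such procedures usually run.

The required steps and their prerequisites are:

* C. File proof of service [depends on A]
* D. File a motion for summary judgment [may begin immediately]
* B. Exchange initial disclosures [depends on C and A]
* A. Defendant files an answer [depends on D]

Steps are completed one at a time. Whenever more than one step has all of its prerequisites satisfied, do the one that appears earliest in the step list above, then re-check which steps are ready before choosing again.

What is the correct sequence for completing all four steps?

D → A → C → B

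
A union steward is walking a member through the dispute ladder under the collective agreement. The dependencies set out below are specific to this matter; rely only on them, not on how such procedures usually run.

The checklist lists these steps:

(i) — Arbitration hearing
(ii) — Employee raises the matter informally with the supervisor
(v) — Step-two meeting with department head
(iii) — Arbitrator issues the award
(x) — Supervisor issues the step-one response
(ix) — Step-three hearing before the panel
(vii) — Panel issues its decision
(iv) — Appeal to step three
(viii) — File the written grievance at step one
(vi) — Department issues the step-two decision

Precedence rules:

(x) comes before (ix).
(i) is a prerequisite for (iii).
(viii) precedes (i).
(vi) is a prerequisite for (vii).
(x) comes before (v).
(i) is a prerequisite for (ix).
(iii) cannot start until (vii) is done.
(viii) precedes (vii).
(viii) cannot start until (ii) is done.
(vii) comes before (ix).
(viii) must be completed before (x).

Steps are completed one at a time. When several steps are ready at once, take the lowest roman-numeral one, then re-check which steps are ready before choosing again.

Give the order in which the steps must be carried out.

(ii), (iv), (vi), (viii), (i), (vii), (iii), (x), (v), (ix)

(ii), (iv) and (vi) have no prerequisites; (ii) has the earlier label, so (ii) is first.
(viii) now also ready, so the ready set is {(iv), (vi), (viii)}; (iv) has the earlier label → (iv).
Ready: (vi) and (viii). (vi) has the earlier label → (vi).
That leaves (viii) as the only ready step → (viii).
Now (i), (vii) and (x) have their prerequisites met. (i) has the earlier label, so (i) next.
Now (vii) and (x) have their prerequisites met. (vii) has the earlier label, so (vii) next.
Now (iii) and (x) have their prerequisites met. (iii) has the earlier label, so (iii) next.
(x) needed (viii), now all done → (x).
Ready: (v) and (ix). (v) has the earlier label → (v).
(ix) is the only step now ready → (ix).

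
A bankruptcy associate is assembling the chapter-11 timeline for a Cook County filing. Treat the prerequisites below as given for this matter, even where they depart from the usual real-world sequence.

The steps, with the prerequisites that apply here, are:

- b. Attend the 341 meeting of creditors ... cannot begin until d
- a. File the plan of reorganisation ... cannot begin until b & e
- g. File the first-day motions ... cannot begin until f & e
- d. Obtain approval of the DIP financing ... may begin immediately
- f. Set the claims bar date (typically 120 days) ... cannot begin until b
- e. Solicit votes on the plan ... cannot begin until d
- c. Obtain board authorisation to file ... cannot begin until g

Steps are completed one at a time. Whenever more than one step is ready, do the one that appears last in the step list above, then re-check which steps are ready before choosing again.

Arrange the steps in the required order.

d has no prerequisites → d first.
Now e and b have their prerequisites met. e is listed later, so e next.
b needed d, now all done → b.
f and a are both available; f is listed later → f.
g now also ready, so the ready set is {g, a}; g is listed later → g.
c and a are both available; c is listed later → c.
a needed e and b, now all done → a.

d e b f g c a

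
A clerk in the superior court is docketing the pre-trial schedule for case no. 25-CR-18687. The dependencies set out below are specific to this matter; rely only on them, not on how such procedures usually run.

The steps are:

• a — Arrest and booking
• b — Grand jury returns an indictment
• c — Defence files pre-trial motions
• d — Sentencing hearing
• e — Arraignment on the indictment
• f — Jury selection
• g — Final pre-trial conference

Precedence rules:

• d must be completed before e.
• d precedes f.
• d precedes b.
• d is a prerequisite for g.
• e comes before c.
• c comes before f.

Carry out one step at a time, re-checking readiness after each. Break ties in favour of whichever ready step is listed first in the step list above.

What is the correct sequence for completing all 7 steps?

a → d → b → e → c → f → g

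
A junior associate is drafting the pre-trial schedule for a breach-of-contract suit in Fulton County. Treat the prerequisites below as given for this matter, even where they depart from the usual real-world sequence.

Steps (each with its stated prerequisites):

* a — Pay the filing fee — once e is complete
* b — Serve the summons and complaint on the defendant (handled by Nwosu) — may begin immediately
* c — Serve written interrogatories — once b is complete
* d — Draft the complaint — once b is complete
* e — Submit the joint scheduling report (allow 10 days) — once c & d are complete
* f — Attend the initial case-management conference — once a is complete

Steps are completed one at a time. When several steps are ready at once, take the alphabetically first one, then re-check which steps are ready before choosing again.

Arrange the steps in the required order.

b, c, d, e, a, f

Only b has no prerequisites, so it is first.
c and d are both available; c has the earlier label → c.
Next only d has its prerequisites met → d.
e needed c and d, now all done → e.
a is the only step now ready → a.
That leaves f as the only ready step → f.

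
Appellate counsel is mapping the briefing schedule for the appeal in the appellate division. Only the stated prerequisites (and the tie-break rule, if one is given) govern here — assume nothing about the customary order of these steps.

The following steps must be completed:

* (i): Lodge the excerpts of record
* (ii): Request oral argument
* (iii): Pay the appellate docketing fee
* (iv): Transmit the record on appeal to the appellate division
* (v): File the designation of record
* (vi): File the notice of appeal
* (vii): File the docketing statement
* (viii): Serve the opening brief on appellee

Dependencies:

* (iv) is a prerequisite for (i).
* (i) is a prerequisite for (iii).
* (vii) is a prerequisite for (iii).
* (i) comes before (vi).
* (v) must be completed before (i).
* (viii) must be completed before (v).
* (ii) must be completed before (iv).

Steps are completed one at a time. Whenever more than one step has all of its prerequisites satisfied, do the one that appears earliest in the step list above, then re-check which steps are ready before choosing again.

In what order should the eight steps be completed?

(ii), (iv), (vii), (viii), (v), (i), (iii), (vi)

(ii), (vii) and (viii) have no prerequisites; (ii) is listed earlier, so (ii) is first.
(iv) now also ready, so the ready set is {(iv), (vii), (viii)}; (iv) is listed earlier → (iv).
(vii) and (viii) are both available; (vii) is listed earlier → (vii).
Next only (viii) has its prerequisites met → (viii).
Next only (v) has its prerequisites met → (v).
That leaves (i) as the only ready step → (i).
Now (iii) and (vi) have their prerequisites met. (iii) is listed earlier, so (iii) next.
That leaves (vi) as the only ready step → (vi).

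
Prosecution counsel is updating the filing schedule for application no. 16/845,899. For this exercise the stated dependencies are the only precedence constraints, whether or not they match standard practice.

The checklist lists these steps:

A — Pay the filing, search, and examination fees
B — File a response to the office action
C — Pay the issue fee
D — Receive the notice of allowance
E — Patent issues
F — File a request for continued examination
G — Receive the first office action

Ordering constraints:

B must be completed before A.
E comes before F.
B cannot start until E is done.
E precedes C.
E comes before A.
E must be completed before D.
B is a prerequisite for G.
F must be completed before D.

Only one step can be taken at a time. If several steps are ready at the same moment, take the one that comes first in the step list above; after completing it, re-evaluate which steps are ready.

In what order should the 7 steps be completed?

E, B, A, C, F, D, G

Only E has no prerequisites, so it is first.
Ready: B, C and F. B is listed earlier → B.
A and G now also ready, so the ready set is {A, C, F, G}; A is listed earlier → A.
C, F and G are all available; C is listed earlier → C.
Ready: F and G. F is listed earlier → F.
Ready: D and G. D is listed earlier → D.
G needed B, now all done → G.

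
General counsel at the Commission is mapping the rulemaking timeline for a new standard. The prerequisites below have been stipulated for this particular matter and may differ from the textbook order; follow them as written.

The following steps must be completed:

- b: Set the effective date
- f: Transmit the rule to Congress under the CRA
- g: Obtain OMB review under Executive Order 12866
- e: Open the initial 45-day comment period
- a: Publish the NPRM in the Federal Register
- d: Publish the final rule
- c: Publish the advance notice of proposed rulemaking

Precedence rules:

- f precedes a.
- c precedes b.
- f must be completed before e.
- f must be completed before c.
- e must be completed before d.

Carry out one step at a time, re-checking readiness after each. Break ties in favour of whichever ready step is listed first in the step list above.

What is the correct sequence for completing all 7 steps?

f, g, e, a, d, c, b

f and g have no prerequisites; f is listed earlier, so f is first.
e, a and c now also ready, so the ready set is {g, e, a, c}; g is listed earlier → g.
Now e, a and c have their prerequisites met. e is listed earlier, so e next.
a, d and c are all available; a is listed earlier → a.
d and c are both available; d is listed earlier → d.
c is the only step now ready → c.
b needed c, now all done → b.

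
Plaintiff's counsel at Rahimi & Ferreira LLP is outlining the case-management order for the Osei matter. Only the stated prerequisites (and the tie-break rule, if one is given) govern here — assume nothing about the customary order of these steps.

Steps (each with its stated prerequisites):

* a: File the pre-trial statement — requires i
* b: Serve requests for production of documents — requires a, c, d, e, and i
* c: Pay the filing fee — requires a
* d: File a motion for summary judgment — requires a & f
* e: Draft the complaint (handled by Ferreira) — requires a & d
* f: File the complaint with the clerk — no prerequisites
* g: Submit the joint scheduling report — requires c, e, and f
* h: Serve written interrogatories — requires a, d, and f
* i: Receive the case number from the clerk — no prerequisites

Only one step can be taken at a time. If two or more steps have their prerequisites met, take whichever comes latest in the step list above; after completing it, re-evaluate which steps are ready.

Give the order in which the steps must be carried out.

i, f, a, d, h, e, c, g, b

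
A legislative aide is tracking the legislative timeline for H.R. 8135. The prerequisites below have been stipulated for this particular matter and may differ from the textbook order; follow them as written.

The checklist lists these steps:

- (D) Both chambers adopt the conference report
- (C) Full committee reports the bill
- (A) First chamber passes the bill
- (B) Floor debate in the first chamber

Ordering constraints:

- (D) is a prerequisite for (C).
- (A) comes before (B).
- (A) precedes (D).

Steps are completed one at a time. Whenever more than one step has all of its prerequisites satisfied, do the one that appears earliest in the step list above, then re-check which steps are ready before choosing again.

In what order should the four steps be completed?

Only (A) has no prerequisites, so it is first.
Ready: (D) and (B). (D) is listed earlier → (D).
(C) now also ready, so the ready set is {(C), (B)}; (C) is listed earlier → (C).
(B) needed (A), now all done → (B).

(A) → (D) → (C) → (B)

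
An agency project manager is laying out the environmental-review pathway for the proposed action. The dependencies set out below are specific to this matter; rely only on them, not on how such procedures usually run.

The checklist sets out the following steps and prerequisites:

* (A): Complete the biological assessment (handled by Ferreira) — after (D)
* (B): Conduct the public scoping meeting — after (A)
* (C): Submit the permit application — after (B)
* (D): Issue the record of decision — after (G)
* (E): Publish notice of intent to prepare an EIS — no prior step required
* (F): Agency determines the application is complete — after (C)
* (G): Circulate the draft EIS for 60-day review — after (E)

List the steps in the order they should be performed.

(E) (G) (D) (A) (B) (C) (F)

Only (E) has no prerequisites, so it is first.
(G) needed (E), now all done → (G).
Next only (D) has its prerequisites met → (D).
(A) needed (D), now all done → (A).
(B) is the only step now ready → (B).
Next only (C) has its prerequisites met → (C).
(F) needed (C), now all done → (F).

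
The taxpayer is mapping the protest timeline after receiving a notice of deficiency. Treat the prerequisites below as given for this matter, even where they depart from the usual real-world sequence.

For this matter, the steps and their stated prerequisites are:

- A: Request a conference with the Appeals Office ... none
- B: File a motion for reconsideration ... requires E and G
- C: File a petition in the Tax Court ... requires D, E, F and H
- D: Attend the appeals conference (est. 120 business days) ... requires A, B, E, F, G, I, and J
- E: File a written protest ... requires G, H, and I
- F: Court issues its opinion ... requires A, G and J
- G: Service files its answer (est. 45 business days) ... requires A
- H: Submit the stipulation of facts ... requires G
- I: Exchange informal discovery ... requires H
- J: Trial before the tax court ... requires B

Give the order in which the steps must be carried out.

A has no prerequisites → A first.
That leaves G as the only ready step → G.
H is the only step now ready → H.
That leaves I as the only ready step → I.
Next only E has its prerequisites met → E.
Next only B has its prerequisites met → B.
J needed B, now all done → J.
Next only F has its prerequisites met → F.
D needed A, B, E, F, G, I and J, now all done → D.
That leaves C as the only ready step → C.

A, G, H, I, E, B, J, F, D, C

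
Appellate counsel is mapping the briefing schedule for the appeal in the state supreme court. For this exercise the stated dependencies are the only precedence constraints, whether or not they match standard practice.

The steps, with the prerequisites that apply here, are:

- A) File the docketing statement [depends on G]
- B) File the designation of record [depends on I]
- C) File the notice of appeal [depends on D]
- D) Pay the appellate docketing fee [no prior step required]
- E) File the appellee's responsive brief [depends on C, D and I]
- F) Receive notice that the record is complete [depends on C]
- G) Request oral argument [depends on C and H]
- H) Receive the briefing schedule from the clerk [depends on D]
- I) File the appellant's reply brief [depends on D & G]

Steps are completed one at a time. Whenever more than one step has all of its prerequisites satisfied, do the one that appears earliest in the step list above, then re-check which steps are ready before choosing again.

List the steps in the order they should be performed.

D, C, F, H, G, A, I, B, E

D is the only step with nothing outstanding, so it goes first.
Now C and H have their prerequisites met. C is listed earlier, so C next.
Ready: F and H. F is listed earlier → F.
H is the only step now ready → H.
G is the only step now ready → G.
Ready: A and I. A is listed earlier → A.
I is the only step now ready → I.
Now B and E have their prerequisites met. B is listed earlier, so B next.
That leaves E as the only ready step → E.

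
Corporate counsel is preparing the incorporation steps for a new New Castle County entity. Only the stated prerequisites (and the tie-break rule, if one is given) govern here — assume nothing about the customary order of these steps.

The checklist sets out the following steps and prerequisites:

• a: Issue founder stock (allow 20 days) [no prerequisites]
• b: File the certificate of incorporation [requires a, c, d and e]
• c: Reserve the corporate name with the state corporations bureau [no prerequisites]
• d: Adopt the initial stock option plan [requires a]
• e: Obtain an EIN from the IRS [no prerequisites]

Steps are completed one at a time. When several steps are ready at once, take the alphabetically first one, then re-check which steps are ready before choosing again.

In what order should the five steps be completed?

a, c and e have no prerequisites; a has the earlier label, so a is first.
d now also ready, so the ready set is {c, d, e}; c has the earlier label → c.
Ready: d and e. d has the earlier label → d.
Next only e has its prerequisites met → e.
b is the only step now ready → b.

a → c → d → e → b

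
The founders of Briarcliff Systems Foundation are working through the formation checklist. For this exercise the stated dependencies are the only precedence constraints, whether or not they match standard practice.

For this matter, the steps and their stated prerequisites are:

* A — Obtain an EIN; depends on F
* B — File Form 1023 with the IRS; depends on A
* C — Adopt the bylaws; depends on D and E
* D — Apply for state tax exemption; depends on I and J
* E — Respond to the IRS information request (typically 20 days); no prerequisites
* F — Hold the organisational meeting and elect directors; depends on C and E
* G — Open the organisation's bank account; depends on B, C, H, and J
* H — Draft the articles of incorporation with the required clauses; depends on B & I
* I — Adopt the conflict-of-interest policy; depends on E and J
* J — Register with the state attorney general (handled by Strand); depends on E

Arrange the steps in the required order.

E → J → I → D → C → F → A → B → H → G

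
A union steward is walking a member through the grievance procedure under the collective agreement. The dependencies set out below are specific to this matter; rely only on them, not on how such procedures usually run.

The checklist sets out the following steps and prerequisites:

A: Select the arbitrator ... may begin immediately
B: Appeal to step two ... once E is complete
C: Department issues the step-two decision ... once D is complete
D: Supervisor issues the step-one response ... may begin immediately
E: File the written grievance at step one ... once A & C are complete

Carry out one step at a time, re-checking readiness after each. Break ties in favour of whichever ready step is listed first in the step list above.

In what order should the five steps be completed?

A, D, C, E, B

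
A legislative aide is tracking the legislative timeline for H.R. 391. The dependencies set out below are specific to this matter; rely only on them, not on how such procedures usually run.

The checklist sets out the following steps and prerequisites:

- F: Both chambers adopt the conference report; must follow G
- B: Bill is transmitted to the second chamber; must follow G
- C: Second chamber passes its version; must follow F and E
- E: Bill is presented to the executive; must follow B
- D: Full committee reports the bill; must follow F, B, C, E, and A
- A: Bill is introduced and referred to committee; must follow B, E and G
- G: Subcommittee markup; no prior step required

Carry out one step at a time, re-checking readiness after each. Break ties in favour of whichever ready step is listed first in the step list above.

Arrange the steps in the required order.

G has no prerequisites → G first.
F and B are both available; F is listed earlier → F.
B needed G, now all done → B.
E is the only step now ready → E.
Now C and A have their prerequisites met. C is listed earlier, so C next.
That leaves A as the only ready step → A.
D needed F, B, C, E and A, now all done → D.

G, F, B, E, C, A, D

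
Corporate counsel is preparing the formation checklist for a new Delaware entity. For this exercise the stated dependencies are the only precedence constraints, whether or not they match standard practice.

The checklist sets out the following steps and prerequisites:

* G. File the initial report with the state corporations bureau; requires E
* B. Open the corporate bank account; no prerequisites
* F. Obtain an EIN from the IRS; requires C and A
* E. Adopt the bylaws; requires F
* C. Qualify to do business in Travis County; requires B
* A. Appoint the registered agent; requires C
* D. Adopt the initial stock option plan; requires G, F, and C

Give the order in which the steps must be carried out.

B is the only step with nothing outstanding, so it goes first.
C needed B, now all done → C.
That leaves A as the only ready step → A.
That leaves F as the only ready step → F.
Next only E has its prerequisites met → E.
G is the only step now ready → G.
D needed G, F and C, now all done → D.

B C A F E G D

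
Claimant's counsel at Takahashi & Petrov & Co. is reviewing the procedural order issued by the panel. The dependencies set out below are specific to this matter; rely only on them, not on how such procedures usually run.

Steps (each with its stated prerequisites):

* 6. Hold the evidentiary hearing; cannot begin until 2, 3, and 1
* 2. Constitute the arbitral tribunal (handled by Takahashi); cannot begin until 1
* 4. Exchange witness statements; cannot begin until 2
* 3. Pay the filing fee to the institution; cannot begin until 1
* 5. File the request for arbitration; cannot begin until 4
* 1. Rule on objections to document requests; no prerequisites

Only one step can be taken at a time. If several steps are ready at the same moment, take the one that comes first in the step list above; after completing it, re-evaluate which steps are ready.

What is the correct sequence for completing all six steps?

Only 1 has no prerequisites, so it is first.
2 and 3 are both available; 2 is listed earlier → 2.
Now 4 and 3 have their prerequisites met. 4 is listed earlier, so 4 next.
5 now also ready, so the ready set is {3, 5}; 3 is listed earlier → 3.
6 now also ready, so the ready set is {6, 5}; 6 is listed earlier → 6.
5 needed 4, now all done → 5.

1 → 2 → 4 → 3 → 6 → 5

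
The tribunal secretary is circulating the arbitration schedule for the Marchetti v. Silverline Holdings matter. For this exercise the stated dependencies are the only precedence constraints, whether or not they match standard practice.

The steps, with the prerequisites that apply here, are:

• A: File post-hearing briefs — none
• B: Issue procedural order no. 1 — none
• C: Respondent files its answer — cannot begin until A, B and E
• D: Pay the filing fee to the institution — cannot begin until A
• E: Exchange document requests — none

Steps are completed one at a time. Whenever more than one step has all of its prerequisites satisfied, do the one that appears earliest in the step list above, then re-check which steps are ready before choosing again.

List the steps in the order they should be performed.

A B D E C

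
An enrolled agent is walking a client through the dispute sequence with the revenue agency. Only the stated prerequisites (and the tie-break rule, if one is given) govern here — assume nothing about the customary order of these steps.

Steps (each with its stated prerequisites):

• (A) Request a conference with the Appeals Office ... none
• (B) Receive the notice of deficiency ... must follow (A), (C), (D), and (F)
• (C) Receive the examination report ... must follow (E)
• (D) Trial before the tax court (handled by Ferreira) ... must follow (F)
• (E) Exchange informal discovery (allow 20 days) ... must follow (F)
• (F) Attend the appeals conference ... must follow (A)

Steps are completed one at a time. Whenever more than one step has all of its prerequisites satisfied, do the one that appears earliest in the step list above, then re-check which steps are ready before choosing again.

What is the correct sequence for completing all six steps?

(A), (F), (D), (E), (C), (B)

(A) has no prerequisites → (A) first.
(F) needed (A), now all done → (F).
Now (D) and (E) have their prerequisites met. (D) is listed earlier, so (D) next.
That leaves (E) as the only ready step → (E).
(C) needed (E), now all done → (C).
That leaves (B) as the only ready step → (B).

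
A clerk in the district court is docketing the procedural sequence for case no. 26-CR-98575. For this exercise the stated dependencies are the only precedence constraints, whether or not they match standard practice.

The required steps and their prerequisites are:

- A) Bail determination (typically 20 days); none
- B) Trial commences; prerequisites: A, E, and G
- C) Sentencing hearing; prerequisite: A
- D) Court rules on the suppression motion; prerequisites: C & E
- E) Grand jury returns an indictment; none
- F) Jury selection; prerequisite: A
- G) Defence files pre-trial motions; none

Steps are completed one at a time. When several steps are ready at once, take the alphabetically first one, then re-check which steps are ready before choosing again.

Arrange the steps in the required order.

A, E and G have no prerequisites; A has the earlier label, so A is first.
C and F now also ready, so the ready set is {C, E, F, G}; C has the earlier label → C.
Now E, F and G have their prerequisites met. E has the earlier label, so E next.
Ready: D, F and G. D has the earlier label → D.
F and G are both available; F has the earlier label → F.
Next only G has its prerequisites met → G.
B needed A, E and G, now all done → B.

A, C, E, D, F, G, B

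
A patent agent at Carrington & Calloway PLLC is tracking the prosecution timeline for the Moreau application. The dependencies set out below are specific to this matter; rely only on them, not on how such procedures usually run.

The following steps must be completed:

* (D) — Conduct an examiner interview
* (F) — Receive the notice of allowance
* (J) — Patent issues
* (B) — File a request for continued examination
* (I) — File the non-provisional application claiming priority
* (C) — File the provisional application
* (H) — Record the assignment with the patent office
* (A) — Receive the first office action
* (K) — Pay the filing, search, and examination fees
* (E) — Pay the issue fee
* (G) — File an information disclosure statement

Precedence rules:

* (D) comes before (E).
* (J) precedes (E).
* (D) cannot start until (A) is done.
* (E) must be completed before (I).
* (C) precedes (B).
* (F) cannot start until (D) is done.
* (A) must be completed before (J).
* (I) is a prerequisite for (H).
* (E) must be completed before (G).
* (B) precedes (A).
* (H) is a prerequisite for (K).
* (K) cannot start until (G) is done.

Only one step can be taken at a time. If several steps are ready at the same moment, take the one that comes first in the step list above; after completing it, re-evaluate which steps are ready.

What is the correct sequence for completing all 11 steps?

(C) (B) (A) (D) (F) (J) (E) (I) (H) (G) (K)

(C) is the only step with nothing outstanding, so it goes first.
(B) needed (C), now all done → (B).
Next only (A) has its prerequisites met → (A).
(D) and (J) are both available; (D) is listed earlier → (D).
(F) now also ready, so the ready set is {(F), (J)}; (F) is listed earlier → (F).
Next only (J) has its prerequisites met → (J).
That leaves (E) as the only ready step → (E).
(I) and (G) are both available; (I) is listed earlier → (I).
Now (H) and (G) have their prerequisites met. (H) is listed earlier, so (H) next.
(G) needed (E), now all done → (G).
That leaves (K) as the only ready step → (K).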